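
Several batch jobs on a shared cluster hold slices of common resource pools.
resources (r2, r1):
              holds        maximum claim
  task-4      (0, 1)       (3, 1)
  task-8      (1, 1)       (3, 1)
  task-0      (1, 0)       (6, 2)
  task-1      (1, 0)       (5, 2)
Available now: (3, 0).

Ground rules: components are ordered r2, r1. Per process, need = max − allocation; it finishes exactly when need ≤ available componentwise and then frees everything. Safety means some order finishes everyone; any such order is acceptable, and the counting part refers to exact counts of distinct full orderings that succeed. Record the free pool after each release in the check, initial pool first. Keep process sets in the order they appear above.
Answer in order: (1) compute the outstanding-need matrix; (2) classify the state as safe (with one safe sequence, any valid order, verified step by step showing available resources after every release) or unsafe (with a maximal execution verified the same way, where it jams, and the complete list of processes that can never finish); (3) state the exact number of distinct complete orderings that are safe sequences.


(1) Need matrix, components ordered r2, r1:
  task-4: (3, 0)
  task-8: (2, 0)
  task-0: (5, 2)
  task-1: (4, 2)
(2) SAFE, for example via the order task-8, task-4, task-1, task-0.
Key observation: task-1 is the earliest step where a requested resource binds exactly: need (4, 2), pool (4, 2) at its turn.
Verifying each step:
  pool = (3, 0)
  task-8 needs (2, 0) <= (3, 0) -> finishes; pool += (1, 1) = (4, 1)
  task-4 needs (3, 0) <= (4, 1) -> finishes; pool += (0, 1) = (4, 2)
  task-1 needs (4, 2) <= (4, 2) -> finishes; pool += (1, 0) = (5, 2)
  task-0 needs (5, 2) <= (5, 2) -> finishes; pool += (1, 0) = (6, 2)
(3) Precisely 2 of the possible complete orderings are safe sequences.


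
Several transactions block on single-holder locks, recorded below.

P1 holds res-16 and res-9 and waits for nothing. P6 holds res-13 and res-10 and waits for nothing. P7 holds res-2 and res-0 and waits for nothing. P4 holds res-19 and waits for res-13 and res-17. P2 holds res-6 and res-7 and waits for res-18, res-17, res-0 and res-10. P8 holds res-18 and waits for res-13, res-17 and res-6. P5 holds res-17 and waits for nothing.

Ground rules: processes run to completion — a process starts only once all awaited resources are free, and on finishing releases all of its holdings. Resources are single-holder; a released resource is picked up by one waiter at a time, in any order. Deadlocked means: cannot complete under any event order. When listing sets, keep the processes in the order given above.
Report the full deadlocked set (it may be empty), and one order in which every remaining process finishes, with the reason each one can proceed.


The deadlocked set is P2 and P8.
Key observation: the knot is the closed ring of waits P2 -> P8 -> P2; no other process is dragged down with it.
The rest can finish in the order P5, P6, P7, P1, P4.
Step-by-step check:
  P5 waits on nothing -> runs at once and releases res-17
  P6 waits on nothing -> runs at once and releases res-13 and res-10
  P7 waits on nothing -> runs at once and releases res-2 and res-0
  P1 waits on nothing -> runs at once and releases res-16 and res-9
  P4: everything it awaited (res-13 and res-17) is free; runs, freeing res-19


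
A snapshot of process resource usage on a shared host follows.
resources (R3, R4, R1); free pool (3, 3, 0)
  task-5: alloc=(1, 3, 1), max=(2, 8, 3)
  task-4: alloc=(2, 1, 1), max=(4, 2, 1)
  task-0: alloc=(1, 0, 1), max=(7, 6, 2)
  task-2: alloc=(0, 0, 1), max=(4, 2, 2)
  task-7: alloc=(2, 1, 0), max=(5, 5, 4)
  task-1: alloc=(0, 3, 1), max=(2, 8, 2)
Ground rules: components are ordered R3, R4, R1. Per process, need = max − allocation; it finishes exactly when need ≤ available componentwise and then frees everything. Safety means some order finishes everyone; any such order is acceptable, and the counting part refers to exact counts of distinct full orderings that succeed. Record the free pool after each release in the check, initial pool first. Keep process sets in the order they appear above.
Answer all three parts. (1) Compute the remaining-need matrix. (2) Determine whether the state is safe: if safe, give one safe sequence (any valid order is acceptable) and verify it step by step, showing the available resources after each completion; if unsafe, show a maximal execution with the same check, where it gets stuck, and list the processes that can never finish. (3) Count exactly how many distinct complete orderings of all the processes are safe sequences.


(1) Need matrix, components ordered R3, R4, R1:
  task-5: (1, 5, 2)
  task-4: (2, 1, 0)
  task-0: (6, 6, 1)
  task-2: (4, 2, 1)
  task-7: (3, 4, 4)
  task-1: (2, 5, 1)
(2) The state is UNSAFE.
Key observation: after task-4, task-2 the pool peaks at (5, 4, 2), and each blocked process is short somewhere: task-5 on R4; task-0 on R3, R4; task-7 on R1; task-1 on R4.
Going as far as possible: task-4, task-2; after that, nothing fits. Walking it through:
  pool = (3, 3, 0)
  task-4 needs (2, 1, 0) <= (3, 3, 0) -> finishes; pool += (2, 1, 1) = (5, 4, 1)
  task-2 needs (4, 2, 1) <= (5, 4, 1) -> finishes; pool += (0, 0, 1) = (5, 4, 2)
  task-5 cannot run: need (1, 5, 2) vs free (5, 4, 2) (insufficient R4)
  task-0 cannot run: need (6, 6, 1) vs free (5, 4, 2) (insufficient R3 and R4)
  task-7 cannot run: need (3, 4, 4) vs free (5, 4, 2) (insufficient R1)
  task-1 cannot run: need (2, 5, 1) vs free (5, 4, 2) (insufficient R4)
Permanently blocked: task-5, task-0, task-7 and task-1.
(3) Exactly 0 of the possible complete orderings are safe sequences.


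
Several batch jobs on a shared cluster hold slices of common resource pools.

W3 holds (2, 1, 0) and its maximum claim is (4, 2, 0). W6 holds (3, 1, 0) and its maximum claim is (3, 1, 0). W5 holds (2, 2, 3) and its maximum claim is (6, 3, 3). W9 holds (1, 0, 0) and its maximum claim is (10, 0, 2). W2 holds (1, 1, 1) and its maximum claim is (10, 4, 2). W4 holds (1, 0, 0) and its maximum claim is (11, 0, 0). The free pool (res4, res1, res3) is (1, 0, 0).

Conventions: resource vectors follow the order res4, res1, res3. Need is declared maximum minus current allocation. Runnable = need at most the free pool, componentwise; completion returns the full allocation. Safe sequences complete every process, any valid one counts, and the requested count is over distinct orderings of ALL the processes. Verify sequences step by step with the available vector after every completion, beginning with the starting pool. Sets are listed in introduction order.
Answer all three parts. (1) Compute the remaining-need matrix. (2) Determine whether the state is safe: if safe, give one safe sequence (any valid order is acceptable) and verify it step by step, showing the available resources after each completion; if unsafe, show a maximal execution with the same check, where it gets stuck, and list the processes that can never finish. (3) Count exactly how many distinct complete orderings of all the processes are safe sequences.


(1) Need matrix, components ordered res4, res1, res3:
  W3: (2, 1, 0)
  W6: (0, 0, 0)
  W5: (4, 1, 0)
  W9: (9, 0, 2)
  W2: (9, 3, 1)
  W4: (10, 0, 0)
(2) UNSAFE.
Key observation: the wall is res4: completing W6, W3, W5 brings the pool only to (8, 4, 3), and all the rest need more.
The run W6, W3, W5 cannot be extended any further. Walking it through:
  pool = (1, 0, 0)
  run W6 (needs (0, 0, 0), free (1, 0, 0)); after release of (3, 1, 0) the pool is (4, 1, 0)
  run W3 (needs (2, 1, 0), free (4, 1, 0)); after release of (2, 1, 0) the pool is (6, 2, 0)
  run W5 (needs (4, 1, 0), free (6, 2, 0)); after release of (2, 2, 3) the pool is (8, 4, 3)
  blocked: W9 wants (9, 0, 2), pool (8, 4, 3) — not enough res4
  blocked: W2 wants (9, 3, 1), pool (8, 4, 3) — not enough res4
  blocked: W4 wants (10, 0, 0), pool (8, 4, 3) — not enough res4
Never able to finish: W9, W2 and W4.
(3) Precisely 0 of the possible complete orderings are safe sequences.


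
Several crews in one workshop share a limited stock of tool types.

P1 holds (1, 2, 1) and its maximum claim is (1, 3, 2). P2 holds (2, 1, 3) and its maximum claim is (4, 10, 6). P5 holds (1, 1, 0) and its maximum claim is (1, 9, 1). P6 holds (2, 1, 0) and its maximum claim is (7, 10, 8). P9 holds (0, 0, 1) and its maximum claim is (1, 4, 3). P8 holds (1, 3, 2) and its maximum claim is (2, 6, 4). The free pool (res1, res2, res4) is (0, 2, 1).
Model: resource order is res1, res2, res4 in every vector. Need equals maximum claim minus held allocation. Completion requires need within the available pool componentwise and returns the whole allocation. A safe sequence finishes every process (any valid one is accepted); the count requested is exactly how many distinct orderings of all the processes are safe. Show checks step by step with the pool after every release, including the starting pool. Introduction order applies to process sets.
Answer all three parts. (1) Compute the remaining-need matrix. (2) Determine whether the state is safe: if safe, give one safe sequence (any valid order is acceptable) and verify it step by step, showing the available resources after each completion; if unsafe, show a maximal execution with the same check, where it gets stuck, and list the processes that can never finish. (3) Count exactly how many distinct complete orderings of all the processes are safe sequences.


(1) Outstanding need per process (order res1, res2, res4):
  P1: (0, 1, 1)
  P2: (2, 9, 3)
  P5: (0, 8, 1)
  P6: (5, 9, 8)
  P9: (1, 4, 2)
  P8: (1, 3, 2)
(2) UNSAFE — no complete ordering exists.
Key observation: P1, P8, P9 can finish, but then (2, 7, 5) is all there is, and the blocked group's res2 demands exceed it.
The run P1, P8, P9 cannot be extended any further. Walking it through:
  pool = (0, 2, 1)
  run P1 (needs (0, 1, 1), free (0, 2, 1)); after release of (1, 2, 1) the pool is (1, 4, 2)
  run P8 (needs (1, 3, 2), free (1, 4, 2)); after release of (1, 3, 2) the pool is (2, 7, 4)
  run P9 (needs (1, 4, 2), free (2, 7, 4)); after release of (0, 0, 1) the pool is (2, 7, 5)
  P2 cannot run: need (2, 9, 3) vs free (2, 7, 5) (insufficient res2)
  P5 cannot run: need (0, 8, 1) vs free (2, 7, 5) (insufficient res2)
  P6 cannot run: need (5, 9, 8) vs free (2, 7, 5) (insufficient res1, res2 and res4)
Never able to finish: P2, P5 and P6.
(3) The exact count: 0 of the possible complete orderings are safe sequences.


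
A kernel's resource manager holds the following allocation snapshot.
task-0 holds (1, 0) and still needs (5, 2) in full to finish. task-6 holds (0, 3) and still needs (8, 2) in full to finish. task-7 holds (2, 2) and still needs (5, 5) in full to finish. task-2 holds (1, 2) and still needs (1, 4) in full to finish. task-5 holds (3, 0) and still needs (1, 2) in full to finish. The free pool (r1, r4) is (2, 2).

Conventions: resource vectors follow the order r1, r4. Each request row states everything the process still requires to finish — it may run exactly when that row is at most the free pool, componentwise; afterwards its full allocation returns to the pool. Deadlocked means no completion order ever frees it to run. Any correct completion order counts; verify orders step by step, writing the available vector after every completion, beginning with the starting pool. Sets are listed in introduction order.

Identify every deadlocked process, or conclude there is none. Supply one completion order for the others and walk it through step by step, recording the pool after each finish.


The deadlocked set is task-6, task-7 and task-2.
Key observation: after task-5, task-0 the pool peaks at (6, 2), and each blocked process is short somewhere: task-6 on r1; task-7 on r4; task-2 on r4.
One completion order for the rest: task-5, task-0. Check, step by step:
  pool = (2, 2)
  run task-5 (needs (1, 2), free (2, 2)); after release of (3, 0) the pool is (5, 2)
  run task-0 (needs (5, 2), free (5, 2)); after release of (1, 0) the pool is (6, 2)
The blocked processes can never fit:
  task-6 still needs (8, 2) but only (6, 2) is free — short on r1
  task-7 still needs (5, 5) but only (6, 2) is free — short on r4
  task-2 still needs (1, 4) but only (6, 2) is free — short on r4


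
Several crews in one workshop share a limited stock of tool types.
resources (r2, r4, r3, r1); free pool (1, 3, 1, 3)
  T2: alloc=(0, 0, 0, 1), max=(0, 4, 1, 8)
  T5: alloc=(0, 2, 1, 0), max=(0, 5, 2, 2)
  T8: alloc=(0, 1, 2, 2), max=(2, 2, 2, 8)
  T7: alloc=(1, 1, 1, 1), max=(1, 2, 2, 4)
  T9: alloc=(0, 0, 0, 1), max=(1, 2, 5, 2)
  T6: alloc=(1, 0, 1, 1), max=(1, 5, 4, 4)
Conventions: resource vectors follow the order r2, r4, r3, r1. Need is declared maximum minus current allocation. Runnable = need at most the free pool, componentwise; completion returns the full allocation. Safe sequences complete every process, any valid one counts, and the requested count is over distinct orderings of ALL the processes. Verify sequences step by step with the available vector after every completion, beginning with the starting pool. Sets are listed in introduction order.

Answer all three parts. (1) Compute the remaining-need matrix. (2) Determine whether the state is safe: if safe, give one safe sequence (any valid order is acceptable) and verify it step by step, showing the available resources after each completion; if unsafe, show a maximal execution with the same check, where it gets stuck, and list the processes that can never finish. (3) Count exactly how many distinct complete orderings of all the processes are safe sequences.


(1) Remaining need (order r2, r4, r3, r1):
  T2: (0, 4, 1, 7)
  T5: (0, 3, 1, 2)
  T8: (2, 1, 0, 6)
  T7: (0, 1, 1, 3)
  T9: (1, 2, 5, 1)
  T6: (0, 5, 3, 3)
(2) UNSAFE — no complete ordering exists.
Key observation: after T7, T5, T6 the pool peaks at (3, 6, 4, 5), and each blocked process is short somewhere: T2 on r1; T8 on r1; T9 on r3.
A maximal execution: T7, T5, T6 — then nothing else fits. Walking it through:
  pool = (1, 3, 1, 3)
  run T7 (needs (0, 1, 1, 3), free (1, 3, 1, 3)); after release of (1, 1, 1, 1) the pool is (2, 4, 2, 4)
  run T5 (needs (0, 3, 1, 2), free (2, 4, 2, 4)); after release of (0, 2, 1, 0) the pool is (2, 6, 3, 4)
  run T6 (needs (0, 5, 3, 3), free (2, 6, 3, 4)); after release of (1, 0, 1, 1) the pool is (3, 6, 4, 5)
  T2 cannot run: need (0, 4, 1, 7) vs free (3, 6, 4, 5) (insufficient r1)
  T8 cannot run: need (2, 1, 0, 6) vs free (3, 6, 4, 5) (insufficient r1)
  T9 cannot run: need (1, 2, 5, 1) vs free (3, 6, 4, 5) (insufficient r3)
Never able to finish: T2, T8 and T9.
(3) Precisely 0 of the possible complete orderings are safe sequences.


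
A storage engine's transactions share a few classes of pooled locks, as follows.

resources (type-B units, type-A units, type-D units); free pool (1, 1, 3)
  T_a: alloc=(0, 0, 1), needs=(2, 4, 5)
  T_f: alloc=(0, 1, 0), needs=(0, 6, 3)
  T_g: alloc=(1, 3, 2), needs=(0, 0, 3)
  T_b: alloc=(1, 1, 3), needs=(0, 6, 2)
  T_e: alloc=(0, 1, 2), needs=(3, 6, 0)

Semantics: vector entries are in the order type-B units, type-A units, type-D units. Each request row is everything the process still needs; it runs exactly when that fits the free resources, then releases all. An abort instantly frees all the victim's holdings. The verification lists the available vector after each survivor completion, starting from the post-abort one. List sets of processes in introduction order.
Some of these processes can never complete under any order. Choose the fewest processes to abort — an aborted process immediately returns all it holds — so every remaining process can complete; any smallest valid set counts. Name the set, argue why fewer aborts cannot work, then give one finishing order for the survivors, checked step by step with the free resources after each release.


The answer: abort T_f and T_e.
Key observation: the returned (0, 2, 2) from T_f and T_e is what brings T_b — unrunnable before, under any order — into play at step 2.
No one abort is enough; case by case: T_a alone leaves T_f blocked (short on type-A units); T_f alone leaves T_b blocked (short on type-A units); T_g alone leaves T_f blocked (short on type-A units); T_b alone leaves T_f blocked (short on type-A units); T_e alone leaves T_f blocked (short on type-A units).
The survivors complete as T_g, T_b, T_a. Check, step by step (starting from the post-abort pool):
  pool = (1, 3, 5)
  T_g needs (0, 0, 3) <= (1, 3, 5) -> finishes; pool += (1, 3, 2) = (2, 6, 7)
  T_b needs (0, 6, 2) <= (2, 6, 7) -> finishes; pool += (1, 1, 3) = (3, 7, 10)
  T_a needs (2, 4, 5) <= (3, 7, 10) -> finishes; pool += (0, 0, 1) = (3, 7, 11)


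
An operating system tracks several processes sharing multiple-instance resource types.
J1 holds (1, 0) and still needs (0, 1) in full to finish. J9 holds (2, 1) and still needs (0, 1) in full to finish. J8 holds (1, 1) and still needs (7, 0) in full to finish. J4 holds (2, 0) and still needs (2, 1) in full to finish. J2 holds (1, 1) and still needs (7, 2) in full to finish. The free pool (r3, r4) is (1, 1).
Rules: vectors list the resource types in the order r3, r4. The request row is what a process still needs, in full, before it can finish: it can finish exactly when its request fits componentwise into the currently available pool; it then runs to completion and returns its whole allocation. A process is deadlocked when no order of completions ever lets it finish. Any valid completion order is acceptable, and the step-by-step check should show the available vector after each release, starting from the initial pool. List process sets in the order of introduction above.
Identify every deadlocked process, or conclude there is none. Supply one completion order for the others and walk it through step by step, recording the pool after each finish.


Deadlocked set: J8 and J2.
Key observation: r3 is the bottleneck — with J1, J4, J9 done the pool holds (6, 2), short of every remaining need.
The rest can finish in the order J1, J4, J9. Walking it through:
  pool = (1, 1)
  J1 needs (0, 1) <= (1, 1) -> finishes; pool += (1, 0) = (2, 1)
  J4 needs (2, 1) <= (2, 1) -> finishes; pool += (2, 0) = (4, 1)
  J9 needs (0, 1) <= (4, 1) -> finishes; pool += (2, 1) = (6, 2)
The stuck group stays short no matter what:
  J8 still needs (7, 0) but only (6, 2) is free — short on r3
  J2 still needs (7, 2) but only (6, 2) is free — short on r3


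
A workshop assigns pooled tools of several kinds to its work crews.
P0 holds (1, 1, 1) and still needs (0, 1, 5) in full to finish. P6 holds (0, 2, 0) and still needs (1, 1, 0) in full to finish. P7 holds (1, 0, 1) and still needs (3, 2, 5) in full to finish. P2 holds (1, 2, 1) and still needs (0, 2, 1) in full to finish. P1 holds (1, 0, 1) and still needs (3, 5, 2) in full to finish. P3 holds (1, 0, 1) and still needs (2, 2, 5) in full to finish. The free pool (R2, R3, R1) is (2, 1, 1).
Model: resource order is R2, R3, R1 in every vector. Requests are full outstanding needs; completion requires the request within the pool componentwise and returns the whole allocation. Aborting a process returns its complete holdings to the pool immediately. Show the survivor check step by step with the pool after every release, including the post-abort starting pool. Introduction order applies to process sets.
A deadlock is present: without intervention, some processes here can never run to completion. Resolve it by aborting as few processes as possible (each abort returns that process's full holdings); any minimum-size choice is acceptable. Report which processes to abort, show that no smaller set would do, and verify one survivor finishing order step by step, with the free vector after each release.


Minimum abort set: P7 and P3.
Key observation: P0 could never have finished before the abort; with (2, 0, 2) returned by P7 and P3, it fits at step 4.
Why nothing smaller works — every single abort fails: P0 alone leaves P7 blocked (short on R1); P6 alone leaves P0 blocked (short on R1); P7 alone leaves P0 blocked (short on R1); P2 alone leaves P0 blocked (short on R1); P1 alone leaves P0 blocked (short on R1); P3 alone leaves P0 blocked (short on R1).
Survivors finish in the order: P6, P2, P1, P0. Check, step by step (pool after the aborts first):
  pool = (4, 1, 3)
  P6 needs (1, 1, 0) <= (4, 1, 3) -> finishes; pool += (0, 2, 0) = (4, 3, 3)
  P2 needs (0, 2, 1) <= (4, 3, 3) -> finishes; pool += (1, 2, 1) = (5, 5, 4)
  P1 needs (3, 5, 2) <= (5, 5, 4) -> finishes; pool += (1, 0, 1) = (6, 5, 5)
  P0 needs (0, 1, 5) <= (6, 5, 5) -> finishes; pool += (1, 1, 1) = (7, 6, 6)


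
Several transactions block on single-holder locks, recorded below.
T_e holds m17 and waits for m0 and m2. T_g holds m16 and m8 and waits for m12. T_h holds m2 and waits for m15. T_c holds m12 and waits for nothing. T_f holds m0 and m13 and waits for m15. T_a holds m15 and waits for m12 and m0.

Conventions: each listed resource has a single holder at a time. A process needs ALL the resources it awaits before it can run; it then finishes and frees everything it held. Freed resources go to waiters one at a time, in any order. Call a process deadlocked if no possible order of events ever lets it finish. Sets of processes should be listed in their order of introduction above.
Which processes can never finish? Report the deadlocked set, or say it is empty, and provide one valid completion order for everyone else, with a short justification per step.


The deadlocked set is T_e, T_h, T_f and T_a.
Key observation: T_a -> T_f -> T_a is a circular wait — nothing in it can go first; T_e and T_h wait into the deadlock from upstream.
A valid finishing order for the others: T_c, T_g.
Walking it through:
  run T_c (it waits on nothing); releases m12
  run T_g (all its waits — m12 — are resolved); releases m16 and m8


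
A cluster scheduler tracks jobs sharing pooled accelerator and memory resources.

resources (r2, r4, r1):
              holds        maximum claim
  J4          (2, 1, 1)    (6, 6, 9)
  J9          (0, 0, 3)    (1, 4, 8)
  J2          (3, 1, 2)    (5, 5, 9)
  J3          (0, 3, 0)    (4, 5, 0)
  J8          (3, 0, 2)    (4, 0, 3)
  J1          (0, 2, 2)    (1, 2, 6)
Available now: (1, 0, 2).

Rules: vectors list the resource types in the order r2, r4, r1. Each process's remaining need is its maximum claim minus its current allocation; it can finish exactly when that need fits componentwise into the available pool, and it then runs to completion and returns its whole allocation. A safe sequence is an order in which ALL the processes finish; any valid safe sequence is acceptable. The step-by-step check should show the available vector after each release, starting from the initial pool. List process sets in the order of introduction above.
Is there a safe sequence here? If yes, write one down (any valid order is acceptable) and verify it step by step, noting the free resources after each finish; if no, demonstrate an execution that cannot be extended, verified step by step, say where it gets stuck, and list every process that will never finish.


SAFE. One safe sequence: J8, J1, J3, J9, J2, J4.
Key observation: reading the order forward, J8 is the first process whose need (1, 0, 1) meets the free pool (1, 0, 2) exactly on a resource it requests.
Verifying each step:
  pool = (1, 0, 2)
  J8: need (1, 0, 1) fits (1, 0, 2); releases (3, 0, 2), pool now (4, 0, 4)
  J1: need (1, 0, 4) fits (4, 0, 4); releases (0, 2, 2), pool now (4, 2, 6)
  J3: need (4, 2, 0) fits (4, 2, 6); releases (0, 3, 0), pool now (4, 5, 6)
  J9: need (1, 4, 5) fits (4, 5, 6); releases (0, 0, 3), pool now (4, 5, 9)
  J2: need (2, 4, 7) fits (4, 5, 9); releases (3, 1, 2), pool now (7, 6, 11)
  J4: need (4, 5, 8) fits (7, 6, 11); releases (2, 1, 1), pool now (9, 7, 12)


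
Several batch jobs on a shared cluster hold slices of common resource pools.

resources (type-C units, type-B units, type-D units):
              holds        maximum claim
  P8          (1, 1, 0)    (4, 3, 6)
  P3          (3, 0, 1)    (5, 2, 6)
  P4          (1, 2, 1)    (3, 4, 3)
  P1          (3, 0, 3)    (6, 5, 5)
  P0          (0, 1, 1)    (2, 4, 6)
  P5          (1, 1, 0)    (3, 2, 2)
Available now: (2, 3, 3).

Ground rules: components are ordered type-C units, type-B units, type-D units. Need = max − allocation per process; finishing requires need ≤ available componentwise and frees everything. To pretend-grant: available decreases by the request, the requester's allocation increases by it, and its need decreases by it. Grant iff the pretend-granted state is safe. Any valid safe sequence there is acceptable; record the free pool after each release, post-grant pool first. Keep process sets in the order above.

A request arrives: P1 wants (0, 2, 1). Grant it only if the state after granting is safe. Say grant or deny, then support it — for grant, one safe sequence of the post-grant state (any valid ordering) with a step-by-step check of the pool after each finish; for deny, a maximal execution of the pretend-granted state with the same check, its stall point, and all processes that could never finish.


GRANT — the state after the grant stays safe, e.g. via P5, P4, P1, P0, P3, P8.
Key observation: granting shrinks the pool to (2, 1, 2), yet P5 still fits and the chain goes through.
Step-by-step check of the post-grant state:
  pool = (2, 1, 2)
  run P5 (needs (2, 1, 2), free (2, 1, 2)); after release of (1, 1, 0) the pool is (3, 2, 2)
  run P4 (needs (2, 2, 2), free (3, 2, 2)); after release of (1, 2, 1) the pool is (4, 4, 3)
  run P1 (needs (3, 3, 1), free (4, 4, 3)); after release of (3, 2, 4) the pool is (7, 6, 7)
  run P0 (needs (2, 3, 5), free (7, 6, 7)); after release of (0, 1, 1) the pool is (7, 7, 8)
  run P3 (needs (2, 2, 5), free (7, 7, 8)); after release of (3, 0, 1) the pool is (10, 7, 9)
  run P8 (needs (3, 2, 6), free (10, 7, 9)); after release of (1, 1, 0) the pool is (11, 8, 9)


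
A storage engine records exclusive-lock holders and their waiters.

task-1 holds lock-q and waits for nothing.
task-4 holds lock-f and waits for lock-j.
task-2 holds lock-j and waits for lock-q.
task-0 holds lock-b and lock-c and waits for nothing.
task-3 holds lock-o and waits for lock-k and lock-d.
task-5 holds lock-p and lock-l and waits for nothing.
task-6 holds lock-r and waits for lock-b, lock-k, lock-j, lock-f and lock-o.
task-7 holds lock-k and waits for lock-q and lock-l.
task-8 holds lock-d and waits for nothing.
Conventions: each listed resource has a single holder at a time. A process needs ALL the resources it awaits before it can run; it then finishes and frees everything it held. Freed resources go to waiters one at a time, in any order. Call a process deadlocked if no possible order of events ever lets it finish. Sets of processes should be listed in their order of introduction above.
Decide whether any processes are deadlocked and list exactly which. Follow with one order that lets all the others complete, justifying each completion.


No process is deadlocked.
Key observation: every chain of waits terminates; starting from the processes that wait on nothing, all the rest unlock in turn.
A valid finishing order for the others: task-1, task-8, task-2, task-5, task-7, task-0, task-4, task-3, task-6.
Step-by-step check:
  run task-1 (it waits on nothing); releases lock-q
  run task-8 (it waits on nothing); releases lock-d
  task-2 waits on lock-q — all released -> runs and releases lock-j
  run task-5 (it waits on nothing); releases lock-p and lock-l
  task-7 waits on lock-q and lock-l — all released -> runs and releases lock-k
  run task-0 (it waits on nothing); releases lock-b and lock-c
  task-4 waits on lock-j — all released -> runs and releases lock-f
  task-3 waits on lock-k and lock-d — all released -> runs and releases lock-o
  task-6 waits on lock-b, lock-k, lock-j, lock-f and lock-o — all released -> runs and releases lock-r


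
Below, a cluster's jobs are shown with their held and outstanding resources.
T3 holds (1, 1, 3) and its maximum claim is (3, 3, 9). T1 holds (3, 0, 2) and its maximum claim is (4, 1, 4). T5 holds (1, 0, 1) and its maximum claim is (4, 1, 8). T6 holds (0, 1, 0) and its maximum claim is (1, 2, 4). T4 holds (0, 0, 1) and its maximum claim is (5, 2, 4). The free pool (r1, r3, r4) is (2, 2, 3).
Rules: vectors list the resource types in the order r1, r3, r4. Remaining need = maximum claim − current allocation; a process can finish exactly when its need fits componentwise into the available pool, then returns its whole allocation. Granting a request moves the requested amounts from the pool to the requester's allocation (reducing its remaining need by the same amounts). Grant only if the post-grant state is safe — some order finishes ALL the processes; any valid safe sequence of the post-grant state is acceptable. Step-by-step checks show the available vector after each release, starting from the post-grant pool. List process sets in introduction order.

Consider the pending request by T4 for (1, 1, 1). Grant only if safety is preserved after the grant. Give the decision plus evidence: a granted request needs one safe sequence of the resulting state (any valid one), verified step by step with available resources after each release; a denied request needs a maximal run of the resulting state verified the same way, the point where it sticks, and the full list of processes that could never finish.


GRANT. The post-grant state is safe; one safe sequence: T1, T6, T4, T3, T5.
Key observation: even at the reduced pool (1, 1, 2), T1 fits immediately, so safety survives the grant.
Check on the post-grant state, step by step:
  pool = (1, 1, 2)
  T1: need (1, 1, 2) fits (1, 1, 2); releases (3, 0, 2), pool now (4, 1, 4)
  T6: need (1, 1, 4) fits (4, 1, 4); releases (0, 1, 0), pool now (4, 2, 4)
  T4: need (4, 1, 2) fits (4, 2, 4); releases (1, 1, 2), pool now (5, 3, 6)
  T3: need (2, 2, 6) fits (5, 3, 6); releases (1, 1, 3), pool now (6, 4, 9)
  T5: need (3, 1, 7) fits (6, 4, 9); releases (1, 0, 1), pool now (7, 4, 10)


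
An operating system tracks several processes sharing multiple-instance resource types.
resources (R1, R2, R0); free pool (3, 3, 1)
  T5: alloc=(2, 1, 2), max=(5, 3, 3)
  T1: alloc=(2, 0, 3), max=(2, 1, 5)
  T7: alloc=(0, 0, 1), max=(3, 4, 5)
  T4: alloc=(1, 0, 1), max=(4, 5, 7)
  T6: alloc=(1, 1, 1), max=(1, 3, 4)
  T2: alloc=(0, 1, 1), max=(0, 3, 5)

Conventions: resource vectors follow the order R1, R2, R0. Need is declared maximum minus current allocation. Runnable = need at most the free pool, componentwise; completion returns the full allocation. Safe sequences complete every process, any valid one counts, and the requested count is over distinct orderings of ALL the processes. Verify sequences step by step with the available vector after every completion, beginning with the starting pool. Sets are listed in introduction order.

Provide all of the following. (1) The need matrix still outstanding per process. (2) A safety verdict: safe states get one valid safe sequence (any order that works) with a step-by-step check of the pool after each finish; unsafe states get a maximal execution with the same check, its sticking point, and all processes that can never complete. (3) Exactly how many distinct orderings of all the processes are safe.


(1) Remaining need (order R1, R2, R0):
  T5: (3, 2, 1)
  T1: (0, 1, 2)
  T7: (3, 4, 4)
  T4: (3, 5, 6)
  T6: (0, 2, 3)
  T2: (0, 2, 4)
(2) The state is SAFE; one workable sequence: T5, T6, T1, T7, T2, T4.
Key observation: T5 is the earliest step where a requested resource binds exactly: need (3, 2, 1), pool (3, 3, 1) at its turn.
Walking it through:
  pool = (3, 3, 1)
  T5 needs (3, 2, 1) <= (3, 3, 1) -> finishes; pool += (2, 1, 2) = (5, 4, 3)
  T6 needs (0, 2, 3) <= (5, 4, 3) -> finishes; pool += (1, 1, 1) = (6, 5, 4)
  T1 needs (0, 1, 2) <= (6, 5, 4) -> finishes; pool += (2, 0, 3) = (8, 5, 7)
  T7 needs (3, 4, 4) <= (8, 5, 7) -> finishes; pool += (0, 0, 1) = (8, 5, 8)
  T2 needs (0, 2, 4) <= (8, 5, 8) -> finishes; pool += (0, 1, 1) = (8, 6, 9)
  T4 needs (3, 5, 6) <= (8, 6, 9) -> finishes; pool += (1, 0, 1) = (9, 6, 10)
(3) Exactly 30 of the possible complete orderings are safe sequences.


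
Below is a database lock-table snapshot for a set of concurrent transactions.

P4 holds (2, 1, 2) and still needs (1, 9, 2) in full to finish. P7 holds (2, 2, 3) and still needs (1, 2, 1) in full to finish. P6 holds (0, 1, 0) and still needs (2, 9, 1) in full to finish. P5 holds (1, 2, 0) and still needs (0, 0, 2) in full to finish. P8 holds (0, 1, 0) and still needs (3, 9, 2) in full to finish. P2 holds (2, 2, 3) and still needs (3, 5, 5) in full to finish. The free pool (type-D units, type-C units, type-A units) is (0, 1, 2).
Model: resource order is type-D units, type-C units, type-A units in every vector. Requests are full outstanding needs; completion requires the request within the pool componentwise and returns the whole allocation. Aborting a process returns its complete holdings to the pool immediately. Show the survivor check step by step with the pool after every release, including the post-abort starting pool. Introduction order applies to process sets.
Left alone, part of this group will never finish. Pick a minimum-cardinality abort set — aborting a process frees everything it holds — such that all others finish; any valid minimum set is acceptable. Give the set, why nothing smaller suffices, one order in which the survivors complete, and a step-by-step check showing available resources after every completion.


Minimum abort set: P4 and P8.
Key observation: P6 could never have finished before the abort; with (2, 2, 2) returned by P4 and P8, it fits at step 4.
Why nothing smaller works — every single abort fails: P4 alone leaves P6 blocked (short on type-C units); P7 alone leaves P4 blocked (short on type-C units); P6 alone leaves P4 blocked (short on type-C units); P5 alone leaves P4 blocked (short on type-C units); P8 alone leaves P4 blocked (short on type-C units); P2 alone leaves P4 blocked (short on type-C units).
One survivor order: P7, P2, P5, P6. Verifying each step (post-abort pool first):
  pool = (2, 3, 4)
  P7: need (1, 2, 1) fits (2, 3, 4); releases (2, 2, 3), pool now (4, 5, 7)
  P2: need (3, 5, 5) fits (4, 5, 7); releases (2, 2, 3), pool now (6, 7, 10)
  P5: need (0, 0, 2) fits (6, 7, 10); releases (1, 2, 0), pool now (7, 9, 10)
  P6: need (2, 9, 1) fits (7, 9, 10); releases (0, 1, 0), pool now (7, 10, 10)


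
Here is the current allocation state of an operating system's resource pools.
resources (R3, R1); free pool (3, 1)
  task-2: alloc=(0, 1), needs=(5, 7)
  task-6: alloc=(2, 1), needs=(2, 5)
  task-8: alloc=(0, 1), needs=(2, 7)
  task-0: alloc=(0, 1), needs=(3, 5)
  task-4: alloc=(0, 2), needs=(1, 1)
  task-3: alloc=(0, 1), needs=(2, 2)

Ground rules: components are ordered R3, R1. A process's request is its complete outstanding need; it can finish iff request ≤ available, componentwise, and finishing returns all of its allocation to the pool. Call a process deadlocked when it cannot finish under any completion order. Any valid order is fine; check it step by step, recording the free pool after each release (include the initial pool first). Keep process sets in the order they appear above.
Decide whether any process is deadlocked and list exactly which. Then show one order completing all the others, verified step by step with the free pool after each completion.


Deadlocked: task-2, task-6, task-8 and task-0.
Key observation: after task-4, task-3 complete, (3, 4) is the best the pool ever gets, yet each leftover process wants more R1.
One completion order for the rest: task-4, task-3. Check, step by step:
  pool = (3, 1)
  run task-4 (needs (1, 1), free (3, 1)); after release of (0, 2) the pool is (3, 3)
  run task-3 (needs (2, 2), free (3, 3)); after release of (0, 1) the pool is (3, 4)
None of the blocked processes ever fits:
  blocked: task-2 wants (5, 7), pool (3, 4) — not enough R3 and R1
  blocked: task-6 wants (2, 5), pool (3, 4) — not enough R1
  blocked: task-8 wants (2, 7), pool (3, 4) — not enough R1
  blocked: task-0 wants (3, 5), pool (3, 4) — not enough R1


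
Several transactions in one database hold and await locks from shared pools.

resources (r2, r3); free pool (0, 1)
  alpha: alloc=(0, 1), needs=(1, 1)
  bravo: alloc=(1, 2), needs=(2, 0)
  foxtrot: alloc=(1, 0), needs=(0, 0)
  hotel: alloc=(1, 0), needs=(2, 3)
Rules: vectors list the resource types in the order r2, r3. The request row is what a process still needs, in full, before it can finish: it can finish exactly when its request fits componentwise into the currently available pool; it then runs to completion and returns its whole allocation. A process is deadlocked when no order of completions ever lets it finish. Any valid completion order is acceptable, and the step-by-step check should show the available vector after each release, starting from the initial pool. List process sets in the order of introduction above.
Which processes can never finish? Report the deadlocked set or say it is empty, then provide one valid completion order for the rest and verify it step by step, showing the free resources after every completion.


Deadlocked set: bravo and hotel.
Key observation: r2 is the bottleneck — with foxtrot, alpha done the pool holds (1, 2), short of every remaining need.
The rest can finish in the order foxtrot, alpha. Check, step by step:
  pool = (0, 1)
  foxtrot needs (0, 0) <= (0, 1) -> finishes; pool += (1, 0) = (1, 1)
  alpha needs (1, 1) <= (1, 1) -> finishes; pool += (0, 1) = (1, 2)
None of the blocked processes ever fits:
  blocked: bravo wants (2, 0), pool (1, 2) — not enough r2
  blocked: hotel wants (2, 3), pool (1, 2) — not enough r2 and r3


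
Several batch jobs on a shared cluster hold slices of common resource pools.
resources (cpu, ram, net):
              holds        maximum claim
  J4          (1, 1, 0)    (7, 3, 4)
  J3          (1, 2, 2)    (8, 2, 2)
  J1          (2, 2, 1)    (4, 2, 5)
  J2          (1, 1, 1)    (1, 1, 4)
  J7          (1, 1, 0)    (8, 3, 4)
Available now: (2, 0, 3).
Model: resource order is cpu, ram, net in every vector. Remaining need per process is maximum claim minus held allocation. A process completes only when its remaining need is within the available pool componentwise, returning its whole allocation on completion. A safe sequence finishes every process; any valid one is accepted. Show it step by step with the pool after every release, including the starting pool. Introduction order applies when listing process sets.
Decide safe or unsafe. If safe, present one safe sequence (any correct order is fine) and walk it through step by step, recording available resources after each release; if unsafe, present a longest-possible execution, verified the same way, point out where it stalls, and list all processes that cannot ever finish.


The state is UNSAFE.
Key observation: J2, J1 can finish, but then (5, 3, 5) is all there is, and the blocked group's cpu demands exceed it.
Going as far as possible: J2, J1; after that, nothing fits. Check, step by step:
  pool = (2, 0, 3)
  J2: need (0, 0, 3) fits (2, 0, 3); releases (1, 1, 1), pool now (3, 1, 4)
  J1: need (2, 0, 4) fits (3, 1, 4); releases (2, 2, 1), pool now (5, 3, 5)
  J4 still needs (6, 2, 4) but only (5, 3, 5) is free — short on cpu
  J3 still needs (7, 0, 0) but only (5, 3, 5) is free — short on cpu
  J7 still needs (7, 2, 4) but only (5, 3, 5) is free — short on cpu
Permanently blocked: J4, J3 and J7.


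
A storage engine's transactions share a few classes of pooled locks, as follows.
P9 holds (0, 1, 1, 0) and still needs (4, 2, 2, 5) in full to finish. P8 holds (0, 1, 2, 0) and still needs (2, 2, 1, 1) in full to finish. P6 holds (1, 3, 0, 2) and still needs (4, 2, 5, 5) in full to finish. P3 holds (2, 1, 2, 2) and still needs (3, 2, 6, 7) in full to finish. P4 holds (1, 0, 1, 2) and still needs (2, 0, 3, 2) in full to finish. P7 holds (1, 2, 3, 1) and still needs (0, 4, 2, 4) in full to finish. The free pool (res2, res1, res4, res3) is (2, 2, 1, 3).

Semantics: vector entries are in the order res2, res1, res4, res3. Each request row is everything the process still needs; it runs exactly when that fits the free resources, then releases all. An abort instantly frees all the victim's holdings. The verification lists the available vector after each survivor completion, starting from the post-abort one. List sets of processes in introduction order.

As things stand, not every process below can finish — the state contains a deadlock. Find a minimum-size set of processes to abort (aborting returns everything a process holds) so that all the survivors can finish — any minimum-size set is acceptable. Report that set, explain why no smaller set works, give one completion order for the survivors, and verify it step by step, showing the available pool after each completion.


The answer: abort P6.
Key observation: aborting P6 returns (1, 3, 0, 2), and P7 — hopeless before — runs at step 3 with the returned capacity in the pool.
No smaller set exists: with zero aborts the deadlock remains.
One survivor order: P8, P4, P7, P9, P3. Walking it through (post-abort pool first):
  pool = (3, 5, 1, 5)
  run P8 (needs (2, 2, 1, 1), free (3, 5, 1, 5)); after release of (0, 1, 2, 0) the pool is (3, 6, 3, 5)
  run P4 (needs (2, 0, 3, 2), free (3, 6, 3, 5)); after release of (1, 0, 1, 2) the pool is (4, 6, 4, 7)
  run P7 (needs (0, 4, 2, 4), free (4, 6, 4, 7)); after release of (1, 2, 3, 1) the pool is (5, 8, 7, 8)
  run P9 (needs (4, 2, 2, 5), free (5, 8, 7, 8)); after release of (0, 1, 1, 0) the pool is (5, 9, 8, 8)
  run P3 (needs (3, 2, 6, 7), free (5, 9, 8, 8)); after release of (2, 1, 2, 2) the pool is (7, 10, 10, 10)
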